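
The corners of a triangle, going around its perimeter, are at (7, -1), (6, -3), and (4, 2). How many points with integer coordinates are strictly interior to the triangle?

3

Using the shoelace formula, 2A = |[7·(-3) − 6·(-1)] + [6·2 − 4·(-3)] + [4·(-1) − 7·2]| = 9, so the area is 9/2.
Along each edge there are gcd(|Δx|,|Δy|)+1 lattice points, so counting each shared vertex once the boundary has gcd(1,2) + gcd(2,5) + gcd(3,3) = 1+1+3 = 5.
By Pick's theorem A = I + B/2 − 1, so I = 9/2 − 5/2 + 1 = 3.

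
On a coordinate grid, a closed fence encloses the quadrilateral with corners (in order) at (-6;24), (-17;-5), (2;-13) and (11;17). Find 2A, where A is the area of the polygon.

The shoelace formula gives twice the area as |((-6)·(-5) − (-17)·24) + ((-17)·(-13) − 2·(-5)) + (2·17 − 11·(-13)) + (11·24 − (-6)·17)| = 1212, so the area is 606.

1212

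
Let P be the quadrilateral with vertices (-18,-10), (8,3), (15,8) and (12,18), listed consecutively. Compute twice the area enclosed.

The shoelace formula gives twice the area as |((-18)·3 − 8·(-10)) + (8·8 − 15·3) + (15·18 − 12·8) + (12·(-10) − (-18)·18)| = 423, so the area is 211.5.

423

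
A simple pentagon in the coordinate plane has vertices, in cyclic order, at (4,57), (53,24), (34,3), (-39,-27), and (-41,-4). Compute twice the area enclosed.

7655

By the shoelace formula, twice the signed area is |[4·24 − 53·57] + [53·3 − 34·24] + [34·(-27) − (-39)·3] + [(-39)·(-4) − (-41)·(-27)] + [(-41)·57 − 4·(-4)]| = 7655, so the area is 7655/2.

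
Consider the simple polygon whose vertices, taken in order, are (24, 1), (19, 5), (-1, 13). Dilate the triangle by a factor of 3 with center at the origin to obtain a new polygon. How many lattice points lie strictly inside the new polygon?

172

Using the shoelace formula, 2A = |(24·5 − 19·1) + (19·13 − (-1)·5) + ((-1)·1 − 24·13)| = 40, so the area is 20.
Summing gcd(|Δx|,|Δy|) over the edges gives the boundary count: gcd(5,4) + gcd(20,8) + gcd(25,12) = 1+4+1 = 6.
Scaling by 3 multiplies the area by 3² = 9 (so the new area is 180) and multiplies the boundary lattice-point count by 3, giving 18.
By Pick's theorem, the interior count of the dilated polygon is 180 − 18/2 + 1 = 172.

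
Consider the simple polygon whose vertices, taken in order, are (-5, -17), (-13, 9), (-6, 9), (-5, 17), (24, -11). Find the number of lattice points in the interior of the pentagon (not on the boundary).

By the shoelace formula, twice the signed area is |[(-5)·9 − (-13)·(-17)] + [(-13)·9 − (-6)·9] + [(-6)·17 − (-5)·9] + [(-5)·(-11) − 24·17] + [24·(-17) − (-5)·(-11)]| = 1202, so the area is 601.
Along each edge there are gcd(|Δx|,|Δy|)+1 lattice points, so counting each shared vertex once the boundary has gcd(8,26) + gcd(7,0) + gcd(1,8) + gcd(29,28) + gcd(29,6) = 2+7+1+1+1 = 12.
By Pick's theorem A = I + B/2 − 1, so I = 601 − 12/2 + 1 = 596.

596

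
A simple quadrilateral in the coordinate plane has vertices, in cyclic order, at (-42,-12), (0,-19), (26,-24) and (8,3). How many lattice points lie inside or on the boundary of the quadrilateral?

808

The shoelace formula gives twice the area as |[(-42)·(-19) − 0·(-12)] + [0·(-24) − 26·(-19)] + [26·3 − 8·(-24)] + [8·(-12) − (-42)·3]| = 1592, so the area is 796.
Summing gcd(|Δx|,|Δy|) over the edges gives the boundary count: gcd(42,7) + gcd(26,5) + gcd(18,27) + gcd(50,15) = 7+1+9+5 = 22.
Pick's theorem gives I = A − B/2 + 1 = 796 − 22/2 + 1 = 786, so the closed region contains I + B = 786 + 22 = 808 lattice points.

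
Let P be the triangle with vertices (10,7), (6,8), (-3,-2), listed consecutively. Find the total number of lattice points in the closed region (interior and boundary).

27

By the shoelace formula, twice the signed area is |(10·8 − 6·7) + (6·(-2) − (-3)·8) + ((-3)·7 − 10·(-2))| = 49, so the area is 24.5.
Summing gcd(|Δx|,|Δy|) over the edges gives the boundary count: gcd(4,1) + gcd(9,10) + gcd(13,9) = 1+1+1 = 3.
Pick's theorem gives I = A − B/2 + 1 = 24.5 − 3/2 + 1 = 24, so the closed region contains I + B = 24 + 3 = 27 lattice points.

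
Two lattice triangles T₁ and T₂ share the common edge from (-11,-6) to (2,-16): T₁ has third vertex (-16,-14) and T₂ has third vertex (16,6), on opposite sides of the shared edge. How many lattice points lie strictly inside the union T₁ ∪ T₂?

The union is the simple quadrilateral with vertices (-11,-6), (-16,-14), (2,-16), (16,6) in order.
Using the shoelace formula, 2A = |[(-11)·(-14) − (-16)·(-6)] + [(-16)·(-16) − 2·(-14)] + [2·6 − 16·(-16)] + [16·(-6) − (-11)·6]| = 580, so the area is 290.
Along each edge there are gcd(|Δx|,|Δy|)+1 lattice points, so counting each shared vertex once the boundary has gcd(5,8) + gcd(18,2) + gcd(14,22) + gcd(27,12) = 1+2+2+3 = 8.
By Pick's theorem I = A − B/2 + 1 = 290 − 8/2 + 1 = 287.

287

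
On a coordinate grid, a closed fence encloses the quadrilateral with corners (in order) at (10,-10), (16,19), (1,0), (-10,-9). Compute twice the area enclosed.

Using the shoelace formula, 2A = |[10·19 − 16·(-10)] + [16·0 − 1·19] + [1·(-9) − (-10)·0] + [(-10)·(-10) − 10·(-9)]| = 512, so the area is 256.

512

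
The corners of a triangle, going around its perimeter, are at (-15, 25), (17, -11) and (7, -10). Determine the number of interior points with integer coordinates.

162

Using the shoelace formula, 2A = |((-15)·(-11) − 17·25) + (17·(-10) − 7·(-11)) + (7·25 − (-15)·(-10))| = 328, so the area is 164.
The number of boundary lattice points is Σ gcd(|Δx|,|Δy|) = gcd(32,36) + gcd(10,1) + gcd(22,35) = 4+1+1 = 6.
Pick's theorem gives I = A − B/2 + 1 = 164 − 6/2 + 1 = 162.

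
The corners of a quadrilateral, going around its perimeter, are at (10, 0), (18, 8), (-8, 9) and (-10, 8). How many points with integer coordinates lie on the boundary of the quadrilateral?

Summing gcd(|Δx|,|Δy|) over the edges gives the boundary count: gcd(8,8) + gcd(26,1) + gcd(2,1) + gcd(20,8) = 8+1+1+4 = 14.

14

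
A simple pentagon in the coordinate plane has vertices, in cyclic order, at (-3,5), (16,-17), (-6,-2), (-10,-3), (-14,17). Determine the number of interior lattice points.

Using the shoelace formula, 2A = |[(-3)·(-17) − 16·5] + [16·(-2) − (-6)·(-17)] + [(-6)·(-3) − (-10)·(-2)] + [(-10)·17 − (-14)·(-3)] + [(-14)·5 − (-3)·17]| = 396, so the area is 198.
Summing gcd(|Δx|,|Δy|) over the edges gives the boundary count: gcd(19,22) + gcd(22,15) + gcd(4,1) + gcd(4,20) + gcd(11,12) = 1+1+1+4+1 = 8.
Pick's theorem gives I = A − B/2 + 1 = 198 − 8/2 + 1 = 195.

195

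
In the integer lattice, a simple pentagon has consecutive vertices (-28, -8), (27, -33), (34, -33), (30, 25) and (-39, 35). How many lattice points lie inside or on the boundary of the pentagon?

3273

The shoelace formula gives twice the area as |[(-28)·(-33) − 27·(-8)] + [27·(-33) − 34·(-33)] + [34·25 − 30·(-33)] + [30·35 − (-39)·25] + [(-39)·(-8) − (-28)·35]| = 6528, so the area is 3264.
The number of boundary lattice points is Σ gcd(|Δx|,|Δy|) = gcd(55,25) + gcd(7,0) + gcd(4,58) + gcd(69,10) + gcd(11,43) = 5+7+2+1+1 = 16.
Pick's theorem gives I = A − B/2 + 1 = 3264 − 16/2 + 1 = 3257, so the closed region contains I + B = 3257 + 16 = 3273 lattice points.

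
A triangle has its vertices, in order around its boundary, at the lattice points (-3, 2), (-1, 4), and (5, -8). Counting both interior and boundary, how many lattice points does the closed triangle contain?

24

By the shoelace formula, twice the signed area is |((-3)·4 − (-1)·2) + ((-1)·(-8) − 5·4) + (5·2 − (-3)·(-8))| = 36, so the area is 18.
Along each edge there are gcd(|Δx|,|Δy|)+1 lattice points, so counting each shared vertex once the boundary has gcd(2,2) + gcd(6,12) + gcd(8,10) = 2+6+2 = 10.
Pick's theorem gives I = A − B/2 + 1 = 18 − 10/2 + 1 = 14, so the closed region contains I + B = 14 + 10 = 24 lattice points.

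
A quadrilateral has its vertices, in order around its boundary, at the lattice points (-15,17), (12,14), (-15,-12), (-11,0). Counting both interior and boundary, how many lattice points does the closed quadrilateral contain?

The shoelace formula gives twice the area as |[(-15)·14 − 12·17] + [12·(-12) − (-15)·14] + [(-15)·0 − (-11)·(-12)] + [(-11)·17 − (-15)·0]| = 667, so the area is 667/2.
Summing gcd(|Δx|,|Δy|) over the edges gives the boundary count: gcd(27,3) + gcd(27,26) + gcd(4,12) + gcd(4,17) = 3+1+4+1 = 9.
Pick's theorem gives I = A − B/2 + 1 = 667/2 − 9/2 + 1 = 330, so the closed region contains I + B = 330 + 9 = 339 lattice points.

339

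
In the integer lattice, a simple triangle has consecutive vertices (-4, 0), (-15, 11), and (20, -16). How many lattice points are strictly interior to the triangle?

The shoelace formula gives twice the area as |((-4)·11 − (-15)·0) + ((-15)·(-16) − 20·11) + (20·0 − (-4)·(-16))| = 88, so the area is 44.
Along each edge there are gcd(|Δx|,|Δy|)+1 lattice points, so counting each shared vertex once the boundary has gcd(11,11) + gcd(35,27) + gcd(24,16) = 11+1+8 = 20.
Pick's theorem gives I = A − B/2 + 1 = 44 − 20/2 + 1 = 35.

35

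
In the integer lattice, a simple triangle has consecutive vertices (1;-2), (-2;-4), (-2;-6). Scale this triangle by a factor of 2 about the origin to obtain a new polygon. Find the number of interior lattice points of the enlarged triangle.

By the shoelace formula, twice the signed area is |(1·(-4) − (-2)·(-2)) + ((-2)·(-6) − (-2)·(-4)) + ((-2)·(-2) − 1·(-6))| = 6, so the area is 3.
Along each edge there are gcd(|Δx|,|Δy|)+1 lattice points, so counting each shared vertex once the boundary has gcd(3,2) + gcd(0,2) + gcd(3,4) = 1+2+1 = 4.
Scaling by 2 multiplies the area by 2² = 4 (so the new area is 12) and multiplies the boundary lattice-point count by 2, giving 8.
By Pick's theorem, the interior count of the dilated polygon is 12 − 8/2 + 1 = 9.

9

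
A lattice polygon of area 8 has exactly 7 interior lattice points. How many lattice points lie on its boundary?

4

Pick's theorem gives A = I + B/2 − 1, so B = 2(A − I + 1) = 2(8 − 7 + 1) = 4.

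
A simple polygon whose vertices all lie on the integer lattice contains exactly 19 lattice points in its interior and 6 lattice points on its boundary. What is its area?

21

By Pick's theorem, A = I + B/2 − 1 = 19 + 6/2 − 1 = 21.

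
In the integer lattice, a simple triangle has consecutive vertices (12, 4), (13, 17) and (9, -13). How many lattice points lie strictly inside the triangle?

10

By the shoelace formula, twice the signed area is |(12·17 − 13·4) + (13·(-13) − 9·17) + (9·4 − 12·(-13))| = 22, so the area is 11.
The number of boundary lattice points is Σ gcd(|Δx|,|Δy|) = gcd(1,13) + gcd(4,30) + gcd(3,17) = 1+2+1 = 4.
Pick's theorem gives I = A − B/2 + 1 = 11 − 4/2 + 1 = 10.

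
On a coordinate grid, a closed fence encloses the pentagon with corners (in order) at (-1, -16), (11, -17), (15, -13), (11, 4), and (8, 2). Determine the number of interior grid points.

Using the shoelace formula, 2A = |[(-1)·(-17) − 11·(-16)] + [11·(-13) − 15·(-17)] + [15·4 − 11·(-13)] + [11·2 − 8·4] + [8·(-16) − (-1)·2]| = 372, so the area is 186.
Along each edge there are gcd(|Δx|,|Δy|)+1 lattice points, so counting each shared vertex once the boundary has gcd(12,1) + gcd(4,4) + gcd(4,17) + gcd(3,2) + gcd(9,18) = 1+4+1+1+9 = 16.
By Pick's theorem A = I + B/2 − 1, so I = 186 − 16/2 + 1 = 179.

179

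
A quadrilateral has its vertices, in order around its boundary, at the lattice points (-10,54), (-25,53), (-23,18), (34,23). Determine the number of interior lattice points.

1256

The shoelace formula gives twice the area as |((-10)·53 − (-25)·54) + ((-25)·18 − (-23)·53) + ((-23)·23 − 34·18) + (34·54 − (-10)·23)| = 2514, so the area is 1257.
Summing gcd(|Δx|,|Δy|) over the edges gives the boundary count: gcd(15,1) + gcd(2,35) + gcd(57,5) + gcd(44,31) = 1+1+1+1 = 4.
Pick's theorem gives I = A − B/2 + 1 = 1257 − 4/2 + 1 = 1256.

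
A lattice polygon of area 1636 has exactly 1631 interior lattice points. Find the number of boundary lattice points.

12

Pick's theorem gives A = I + B/2 − 1, so B = 2(A − I + 1) = 2(1636 − 1631 + 1) = 12.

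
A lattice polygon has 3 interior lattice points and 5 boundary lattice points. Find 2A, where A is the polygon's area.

9

By Pick's theorem, A = I + B/2 − 1 = 3 + 5/2 − 1 = 9/2.
Hence 2A = 9.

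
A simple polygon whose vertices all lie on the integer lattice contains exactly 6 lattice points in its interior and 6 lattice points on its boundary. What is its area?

By Pick's theorem, A = I + B/2 − 1 = 6 + 6/2 − 1 = 8.

8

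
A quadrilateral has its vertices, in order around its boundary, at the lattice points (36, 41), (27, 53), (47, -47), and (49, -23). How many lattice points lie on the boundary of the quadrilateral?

26

Along each edge there are gcd(|Δx|,|Δy|)+1 lattice points, so counting each shared vertex once the boundary has gcd(9,12) + gcd(20,100) + gcd(2,24) + gcd(13,64) = 3+20+2+1 = 26.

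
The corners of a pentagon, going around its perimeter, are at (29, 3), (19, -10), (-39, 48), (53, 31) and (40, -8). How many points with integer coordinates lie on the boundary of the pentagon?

Summing gcd(|Δx|,|Δy|) over the edges gives the boundary count: gcd(10,13) + gcd(58,58) + gcd(92,17) + gcd(13,39) + gcd(11,11) = 1+58+1+13+11 = 84.

84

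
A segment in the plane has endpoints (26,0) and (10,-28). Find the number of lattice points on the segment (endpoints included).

5

The number of lattice points on a segment between lattice points is gcd(|Δx|,|Δy|) + 1 = gcd(16,28) + 1 = 4 + 1 = 5.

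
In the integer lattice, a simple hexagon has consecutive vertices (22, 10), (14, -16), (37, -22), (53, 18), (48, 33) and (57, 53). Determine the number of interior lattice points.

By the shoelace formula, twice the signed area is |[22·(-16) − 14·10] + [14·(-22) − 37·(-16)] + [37·18 − 53·(-22)] + [53·33 − 48·18] + [48·53 − 57·33] + [57·10 − 22·53]| = 2576, so the area is 1288.
Along each edge there are gcd(|Δx|,|Δy|)+1 lattice points, so counting each shared vertex once the boundary has gcd(8,26) + gcd(23,6) + gcd(16,40) + gcd(5,15) + gcd(9,20) + gcd(35,43) = 2+1+8+5+1+1 = 18.
Pick's theorem gives I = A − B/2 + 1 = 1288 − 18/2 + 1 = 1280.

1280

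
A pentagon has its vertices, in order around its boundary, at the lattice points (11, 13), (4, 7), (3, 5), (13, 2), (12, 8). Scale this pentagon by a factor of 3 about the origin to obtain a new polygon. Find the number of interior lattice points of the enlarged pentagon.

502

By the shoelace formula, twice the signed area is |(11·7 − 4·13) + (4·5 − 3·7) + (3·2 − 13·5) + (13·8 − 12·2) + (12·13 − 11·8)| = 113, so the area is 56.5.
Along each edge there are gcd(|Δx|,|Δy|)+1 lattice points, so counting each shared vertex once the boundary has gcd(7,6) + gcd(1,2) + gcd(10,3) + gcd(1,6) + gcd(1,5) = 1+1+1+1+1 = 5.
Scaling by 3 multiplies the area by 3² = 9 (so the new area is 1017/2) and multiplies the boundary lattice-point count by 3, giving 15.
By Pick's theorem, the interior count of the dilated polygon is 1017/2 − 15/2 + 1 = 502.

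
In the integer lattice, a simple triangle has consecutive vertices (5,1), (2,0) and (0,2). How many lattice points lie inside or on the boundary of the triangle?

Using the shoelace formula, 2A = |(5·0 − 2·1) + (2·2 − 0·0) + (0·1 − 5·2)| = 8, so the area is 4.
The number of boundary lattice points is Σ gcd(|Δx|,|Δy|) = gcd(3,1) + gcd(2,2) + gcd(5,1) = 1+2+1 = 4.
Pick's theorem gives I = A − B/2 + 1 = 4 − 4/2 + 1 = 3, so the closed region contains I + B = 3 + 4 = 7 lattice points.

7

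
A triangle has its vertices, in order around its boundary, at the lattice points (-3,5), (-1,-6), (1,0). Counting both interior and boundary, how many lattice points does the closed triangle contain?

20

The shoelace formula gives twice the area as |((-3)·(-6) − (-1)·5) + ((-1)·0 − 1·(-6)) + (1·5 − (-3)·0)| = 34, so the area is 17.
The number of boundary lattice points is Σ gcd(|Δx|,|Δy|) = gcd(2,11) + gcd(2,6) + gcd(4,5) = 1+2+1 = 4.
Pick's theorem gives I = A − B/2 + 1 = 17 − 4/2 + 1 = 16, so the closed region contains I + B = 16 + 4 = 20 lattice points.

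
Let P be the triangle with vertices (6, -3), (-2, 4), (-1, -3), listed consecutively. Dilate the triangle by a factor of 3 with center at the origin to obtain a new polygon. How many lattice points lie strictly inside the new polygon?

208

By the shoelace formula, twice the signed area is |[6·4 − (-2)·(-3)] + [(-2)·(-3) − (-1)·4] + [(-1)·(-3) − 6·(-3)]| = 49, so the area is 49/2.
The number of boundary lattice points is Σ gcd(|Δx|,|Δy|) = gcd(8,7) + gcd(1,7) + gcd(7,0) = 1+1+7 = 9.
Scaling by 3 multiplies the area by 3² = 9 (so the new area is 220.5) and multiplies the boundary lattice-point count by 3, giving 27.
By Pick's theorem, the interior count of the dilated polygon is 220.5 − 27/2 + 1 = 208.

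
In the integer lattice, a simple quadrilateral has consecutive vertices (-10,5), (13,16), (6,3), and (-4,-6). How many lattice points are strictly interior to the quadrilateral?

192

By the shoelace formula, twice the signed area is |((-10)·16 − 13·5) + (13·3 − 6·16) + (6·(-6) − (-4)·3) + ((-4)·5 − (-10)·(-6))| = 386, so the area is 193.
Summing gcd(|Δx|,|Δy|) over the edges gives the boundary count: gcd(23,11) + gcd(7,13) + gcd(10,9) + gcd(6,11) = 1+1+1+1 = 4.
By Pick's theorem A = I + B/2 − 1, so I = 193 − 4/2 + 1 = 192.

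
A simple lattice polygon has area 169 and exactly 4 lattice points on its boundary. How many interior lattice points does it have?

168

From Pick's theorem, I = A − B/2 + 1 = 169 − 4/2 + 1 = 168.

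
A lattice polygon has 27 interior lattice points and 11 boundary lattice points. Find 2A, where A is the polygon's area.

63

By Pick's theorem, A = I + B/2 − 1 = 27 + 11/2 − 1 = 63/2.
Hence 2A = 63.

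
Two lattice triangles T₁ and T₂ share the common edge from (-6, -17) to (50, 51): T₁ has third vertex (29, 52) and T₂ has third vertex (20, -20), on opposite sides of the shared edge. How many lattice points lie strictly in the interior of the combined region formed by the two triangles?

1709

The union is the simple quadrilateral with vertices (-6, -17), (29, 52), (50, 51), (20, -20) in order.
By the shoelace formula, twice the signed area is |((-6)·52 − 29·(-17)) + (29·51 − 50·52) + (50·(-20) − 20·51) + (20·(-17) − (-6)·(-20))| = 3420, so the area is 1710.
Summing gcd(|Δx|,|Δy|) over the edges gives the boundary count: gcd(35,69) + gcd(21,1) + gcd(30,71) + gcd(26,3) = 1+1+1+1 = 4.
By Pick's theorem I = A − B/2 + 1 = 1710 − 4/2 + 1 = 1709.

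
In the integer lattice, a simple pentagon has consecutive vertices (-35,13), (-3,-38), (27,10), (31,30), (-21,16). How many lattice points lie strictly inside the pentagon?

2133

Using the shoelace formula, 2A = |[(-35)·(-38) − (-3)·13] + [(-3)·10 − 27·(-38)] + [27·30 − 31·10] + [31·16 − (-21)·30] + [(-21)·13 − (-35)·16]| = 4278, so the area is 2139.
Summing gcd(|Δx|,|Δy|) over the edges gives the boundary count: gcd(32,51) + gcd(30,48) + gcd(4,20) + gcd(52,14) + gcd(14,3) = 1+6+4+2+1 = 14.
By Pick's theorem A = I + B/2 − 1, so I = 2139 − 14/2 + 1 = 2133.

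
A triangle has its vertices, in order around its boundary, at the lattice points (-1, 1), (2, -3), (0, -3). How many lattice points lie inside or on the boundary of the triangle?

By the shoelace formula, twice the signed area is |((-1)·(-3) − 2·1) + (2·(-3) − 0·(-3)) + (0·1 − (-1)·(-3))| = 8, so the area is 4.
Along each edge there are gcd(|Δx|,|Δy|)+1 lattice points, so counting each shared vertex once the boundary has gcd(3,4) + gcd(2,0) + gcd(1,4) = 1+2+1 = 4.
Pick's theorem gives I = A − B/2 + 1 = 4 − 4/2 + 1 = 3, so the closed region contains I + B = 3 + 4 = 7 lattice points.

7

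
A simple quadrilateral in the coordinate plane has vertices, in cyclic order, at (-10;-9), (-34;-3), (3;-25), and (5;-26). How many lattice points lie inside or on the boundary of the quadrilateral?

168

The shoelace formula gives twice the area as |((-10)·(-3) − (-34)·(-9)) + ((-34)·(-25) − 3·(-3)) + (3·(-26) − 5·(-25)) + (5·(-9) − (-10)·(-26))| = 325, so the area is 162.5.
Summing gcd(|Δx|,|Δy|) over the edges gives the boundary count: gcd(24,6) + gcd(37,22) + gcd(2,1) + gcd(15,17) = 6+1+1+1 = 9.
Pick's theorem gives I = A − B/2 + 1 = 162.5 − 9/2 + 1 = 159, so the closed region contains I + B = 159 + 9 = 168 lattice points.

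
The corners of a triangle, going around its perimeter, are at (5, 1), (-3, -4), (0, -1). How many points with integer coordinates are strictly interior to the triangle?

3

Using the shoelace formula, 2A = |(5·(-4) − (-3)·1) + ((-3)·(-1) − 0·(-4)) + (0·1 − 5·(-1))| = 9, so the area is 9/2.
The number of boundary lattice points is Σ gcd(|Δx|,|Δy|) = gcd(8,5) + gcd(3,3) + gcd(5,2) = 1+3+1 = 5.
Pick's theorem gives I = A − B/2 + 1 = 9/2 − 5/2 + 1 = 3.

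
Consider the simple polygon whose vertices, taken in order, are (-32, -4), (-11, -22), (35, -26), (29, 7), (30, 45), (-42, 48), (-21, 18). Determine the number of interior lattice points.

The shoelace formula gives twice the area as |((-32)·(-22) − (-11)·(-4)) + ((-11)·(-26) − 35·(-22)) + (35·7 − 29·(-26)) + (29·45 − 30·7) + (30·48 − (-42)·45) + ((-42)·18 − (-21)·48) + ((-21)·(-4) − (-32)·18)| = 8052, so the area is 4026.
Along each edge there are gcd(|Δx|,|Δy|)+1 lattice points, so counting each shared vertex once the boundary has gcd(21,18) + gcd(46,4) + gcd(6,33) + gcd(1,38) + gcd(72,3) + gcd(21,30) + gcd(11,22) = 3+2+3+1+3+3+11 = 26.
By Pick's theorem A = I + B/2 − 1, so I = 4026 − 26/2 + 1 = 4014.

4014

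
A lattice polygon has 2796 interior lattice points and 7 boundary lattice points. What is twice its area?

5597

By Pick's theorem, A = I + B/2 − 1 = 2796 + 7/2 − 1 = 5597/2.
Hence 2A = 5597.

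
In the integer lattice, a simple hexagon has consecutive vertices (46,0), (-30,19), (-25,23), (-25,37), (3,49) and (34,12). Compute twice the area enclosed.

3209

By the shoelace formula, twice the signed area is |[46·19 − (-30)·0] + [(-30)·23 − (-25)·19] + [(-25)·37 − (-25)·23] + [(-25)·49 − 3·37] + [3·12 − 34·49] + [34·0 − 46·12]| = 3209, so the area is 3209/2.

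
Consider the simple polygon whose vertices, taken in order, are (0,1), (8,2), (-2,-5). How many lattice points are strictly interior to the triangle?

22

By the shoelace formula, twice the signed area is |[0·2 − 8·1] + [8·(-5) − (-2)·2] + [(-2)·1 − 0·(-5)]| = 46, so the area is 23.
The number of boundary lattice points is Σ gcd(|Δx|,|Δy|) = gcd(8,1) + gcd(10,7) + gcd(2,6) = 1+1+2 = 4.
Pick's theorem gives I = A − B/2 + 1 = 23 − 4/2 + 1 = 22.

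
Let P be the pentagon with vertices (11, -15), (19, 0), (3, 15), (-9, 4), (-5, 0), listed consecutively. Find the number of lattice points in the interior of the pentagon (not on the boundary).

403

Using the shoelace formula, 2A = |[11·0 − 19·(-15)] + [19·15 − 3·0] + [3·4 − (-9)·15] + [(-9)·0 − (-5)·4] + [(-5)·(-15) − 11·0]| = 812, so the area is 406.
Along each edge there are gcd(|Δx|,|Δy|)+1 lattice points, so counting each shared vertex once the boundary has gcd(8,15) + gcd(16,15) + gcd(12,11) + gcd(4,4) + gcd(16,15) = 1+1+1+4+1 = 8.
By Pick's theorem A = I + B/2 − 1, so I = 406 − 8/2 + 1 = 403.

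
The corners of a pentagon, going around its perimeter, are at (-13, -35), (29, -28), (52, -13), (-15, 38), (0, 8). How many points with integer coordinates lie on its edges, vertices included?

25

Along each edge there are gcd(|Δx|,|Δy|)+1 lattice points, so counting each shared vertex once the boundary has gcd(42,7) + gcd(23,15) + gcd(67,51) + gcd(15,30) + gcd(13,43) = 7+1+1+15+1 = 25.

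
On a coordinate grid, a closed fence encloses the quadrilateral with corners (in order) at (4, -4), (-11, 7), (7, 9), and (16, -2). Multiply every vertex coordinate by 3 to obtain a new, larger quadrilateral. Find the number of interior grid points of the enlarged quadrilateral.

By the shoelace formula, twice the signed area is |[4·7 − (-11)·(-4)] + [(-11)·9 − 7·7] + [7·(-2) − 16·9] + [16·(-4) − 4·(-2)]| = 378, so the area is 189.
The number of boundary lattice points is Σ gcd(|Δx|,|Δy|) = gcd(15,11) + gcd(18,2) + gcd(9,11) + gcd(12,2) = 1+2+1+2 = 6.
Scaling by 3 multiplies the area by 3² = 9 (so the new area is 1701) and multiplies the boundary lattice-point count by 3, giving 18.
By Pick's theorem, the interior count of the dilated polygon is 1701 − 18/2 + 1 = 1693.

1693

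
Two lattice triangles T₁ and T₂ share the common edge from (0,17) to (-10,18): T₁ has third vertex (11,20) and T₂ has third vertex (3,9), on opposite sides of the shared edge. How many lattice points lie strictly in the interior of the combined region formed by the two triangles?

The union is the simple quadrilateral with vertices (0,17), (11,20), (-10,18), (3,9) in order.
The shoelace formula gives twice the area as |(0·20 − 11·17) + (11·18 − (-10)·20) + ((-10)·9 − 3·18) + (3·17 − 0·9)| = 118, so the area is 59.
The number of boundary lattice points is Σ gcd(|Δx|,|Δy|) = gcd(11,3) + gcd(21,2) + gcd(13,9) + gcd(3,8) = 1+1+1+1 = 4.
By Pick's theorem I = A − B/2 + 1 = 59 − 4/2 + 1 = 58.

58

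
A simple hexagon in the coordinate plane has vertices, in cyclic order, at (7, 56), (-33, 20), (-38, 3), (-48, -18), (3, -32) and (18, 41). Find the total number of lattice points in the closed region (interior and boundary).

Using the shoelace formula, 2A = |(7·20 − (-33)·56) + ((-33)·3 − (-38)·20) + ((-38)·(-18) − (-48)·3) + ((-48)·(-32) − 3·(-18)) + (3·41 − 18·(-32)) + (18·56 − 7·41)| = 6487, so the area is 6487/2.
Along each edge there are gcd(|Δx|,|Δy|)+1 lattice points, so counting each shared vertex once the boundary has gcd(40,36) + gcd(5,17) + gcd(10,21) + gcd(51,14) + gcd(15,73) + gcd(11,15) = 4+1+1+1+1+1 = 9.
Pick's theorem gives I = A − B/2 + 1 = 6487/2 − 9/2 + 1 = 3240, so the closed region contains I + B = 3240 + 9 = 3249 lattice points.

3249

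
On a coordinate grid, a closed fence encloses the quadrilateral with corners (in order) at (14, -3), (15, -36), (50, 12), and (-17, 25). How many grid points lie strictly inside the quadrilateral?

The shoelace formula gives twice the area as |(14·(-36) − 15·(-3)) + (15·12 − 50·(-36)) + (50·25 − (-17)·12) + ((-17)·(-3) − 14·25)| = 2676, so the area is 1338.
Along each edge there are gcd(|Δx|,|Δy|)+1 lattice points, so counting each shared vertex once the boundary has gcd(1,33) + gcd(35,48) + gcd(67,13) + gcd(31,28) = 1+1+1+1 = 4.
By Pick's theorem A = I + B/2 − 1, so I = 1338 − 4/2 + 1 = 1337.

1337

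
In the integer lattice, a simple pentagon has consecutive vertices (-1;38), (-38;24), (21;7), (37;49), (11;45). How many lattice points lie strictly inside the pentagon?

1502

Using the shoelace formula, 2A = |[(-1)·24 − (-38)·38] + [(-38)·7 − 21·24] + [21·49 − 37·7] + [37·45 − 11·49] + [11·38 − (-1)·45]| = 3009, so the area is 1504.5.
The number of boundary lattice points is Σ gcd(|Δx|,|Δy|) = gcd(37,14) + gcd(59,17) + gcd(16,42) + gcd(26,4) + gcd(12,7) = 1+1+2+2+1 = 7.
By Pick's theorem A = I + B/2 − 1, so I = 1504.5 − 7/2 + 1 = 1502.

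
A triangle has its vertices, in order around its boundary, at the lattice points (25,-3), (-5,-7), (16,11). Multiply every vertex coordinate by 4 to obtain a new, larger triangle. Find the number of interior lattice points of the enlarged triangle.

3637

By the shoelace formula, twice the signed area is |(25·(-7) − (-5)·(-3)) + ((-5)·11 − 16·(-7)) + (16·(-3) − 25·11)| = 456, so the area is 228.
Along each edge there are gcd(|Δx|,|Δy|)+1 lattice points, so counting each shared vertex once the boundary has gcd(30,4) + gcd(21,18) + gcd(9,14) = 2+3+1 = 6.
Scaling by 4 multiplies the area by 4² = 16 (so the new area is 3648) and multiplies the boundary lattice-point count by 4, giving 24.
By Pick's theorem, the interior count of the dilated polygon is 3648 − 24/2 + 1 = 3637.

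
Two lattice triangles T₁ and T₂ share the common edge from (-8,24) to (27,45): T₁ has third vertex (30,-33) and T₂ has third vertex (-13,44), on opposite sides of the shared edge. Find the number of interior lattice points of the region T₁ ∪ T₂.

1786

The union is the simple quadrilateral with vertices (-8,24), (30,-33), (27,45), (-13,44) in order.
Using the shoelace formula, 2A = |[(-8)·(-33) − 30·24] + [30·45 − 27·(-33)] + [27·44 − (-13)·45] + [(-13)·24 − (-8)·44]| = 3598, so the area is 1799.
Summing gcd(|Δx|,|Δy|) over the edges gives the boundary count: gcd(38,57) + gcd(3,78) + gcd(40,1) + gcd(5,20) = 19+3+1+5 = 28.
By Pick's theorem I = A − B/2 + 1 = 1799 − 28/2 + 1 = 1786.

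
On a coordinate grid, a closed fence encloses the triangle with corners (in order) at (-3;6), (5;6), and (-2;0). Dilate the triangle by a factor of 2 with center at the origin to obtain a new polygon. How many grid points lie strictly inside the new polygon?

87

The shoelace formula gives twice the area as |((-3)·6 − 5·6) + (5·0 − (-2)·6) + ((-2)·6 − (-3)·0)| = 48, so the area is 24.
Along each edge there are gcd(|Δx|,|Δy|)+1 lattice points, so counting each shared vertex once the boundary has gcd(8,0) + gcd(7,6) + gcd(1,6) = 8+1+1 = 10.
Scaling by 2 multiplies the area by 2² = 4 (so the new area is 96) and multiplies the boundary lattice-point count by 2, giving 20.
By Pick's theorem, the interior count of the dilated polygon is 96 − 20/2 + 1 = 87.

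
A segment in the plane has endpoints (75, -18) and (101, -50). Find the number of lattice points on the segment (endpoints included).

3

The number of lattice points on a segment between lattice points is gcd(|Δx|,|Δy|) + 1 = gcd(26,32) + 1 = 2 + 1 = 3.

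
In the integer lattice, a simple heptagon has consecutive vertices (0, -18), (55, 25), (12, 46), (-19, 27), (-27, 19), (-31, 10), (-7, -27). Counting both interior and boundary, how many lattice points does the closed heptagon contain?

The shoelace formula gives twice the area as |[0·25 − 55·(-18)] + [55·46 − 12·25] + [12·27 − (-19)·46] + [(-19)·19 − (-27)·27] + [(-27)·10 − (-31)·19] + [(-31)·(-27) − (-7)·10] + [(-7)·(-18) − 0·(-27)]| = 6138, so the area is 3069.
The number of boundary lattice points is Σ gcd(|Δx|,|Δy|) = gcd(55,43) + gcd(43,21) + gcd(31,19) + gcd(8,8) + gcd(4,9) + gcd(24,37) + gcd(7,9) = 1+1+1+8+1+1+1 = 14.
Pick's theorem gives I = A − B/2 + 1 = 3069 − 14/2 + 1 = 3063, so the closed region contains I + B = 3063 + 14 = 3077 lattice points.

3077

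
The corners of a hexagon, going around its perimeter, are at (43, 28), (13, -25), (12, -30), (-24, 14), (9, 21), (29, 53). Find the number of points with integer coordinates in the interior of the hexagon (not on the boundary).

By the shoelace formula, twice the signed area is |(43·(-25) − 13·28) + (13·(-30) − 12·(-25)) + (12·14 − (-24)·(-30)) + ((-24)·21 − 9·14) + (9·53 − 29·21) + (29·28 − 43·53)| = 4310, so the area is 2155.
Along each edge there are gcd(|Δx|,|Δy|)+1 lattice points, so counting each shared vertex once the boundary has gcd(30,53) + gcd(1,5) + gcd(36,44) + gcd(33,7) + gcd(20,32) + gcd(14,25) = 1+1+4+1+4+1 = 12.
Pick's theorem gives I = A − B/2 + 1 = 2155 − 12/2 + 1 = 2150.

2150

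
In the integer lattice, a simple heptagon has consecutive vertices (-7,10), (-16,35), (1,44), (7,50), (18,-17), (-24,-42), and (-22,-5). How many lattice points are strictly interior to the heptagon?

2150

Using the shoelace formula, 2A = |((-7)·35 − (-16)·10) + ((-16)·44 − 1·35) + (1·50 − 7·44) + (7·(-17) − 18·50) + (18·(-42) − (-24)·(-17)) + ((-24)·(-5) − (-22)·(-42)) + ((-22)·10 − (-7)·(-5))| = 4324, so the area is 2162.
The number of boundary lattice points is Σ gcd(|Δx|,|Δy|) = gcd(9,25) + gcd(17,9) + gcd(6,6) + gcd(11,67) + gcd(42,25) + gcd(2,37) + gcd(15,15) = 1+1+6+1+1+1+15 = 26.
By Pick's theorem A = I + B/2 − 1, so I = 2162 − 26/2 + 1 = 2150.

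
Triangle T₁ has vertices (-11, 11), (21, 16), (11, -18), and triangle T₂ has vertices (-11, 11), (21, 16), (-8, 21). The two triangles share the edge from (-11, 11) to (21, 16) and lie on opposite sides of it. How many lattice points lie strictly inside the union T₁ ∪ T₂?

670

The union is the simple quadrilateral with vertices (-11, 11), (11, -18), (21, 16), (-8, 21) in order.
By the shoelace formula, twice the signed area is |[(-11)·(-18) − 11·11] + [11·16 − 21·(-18)] + [21·21 − (-8)·16] + [(-8)·11 − (-11)·21]| = 1343, so the area is 671.5.
Summing gcd(|Δx|,|Δy|) over the edges gives the boundary count: gcd(22,29) + gcd(10,34) + gcd(29,5) + gcd(3,10) = 1+2+1+1 = 5.
By Pick's theorem I = A − B/2 + 1 = 671.5 − 5/2 + 1 = 670.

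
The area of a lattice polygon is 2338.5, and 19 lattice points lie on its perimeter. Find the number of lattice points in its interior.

2330

From Pick's theorem, I = A − B/2 + 1 = 2338.5 − 19/2 + 1 = 2330.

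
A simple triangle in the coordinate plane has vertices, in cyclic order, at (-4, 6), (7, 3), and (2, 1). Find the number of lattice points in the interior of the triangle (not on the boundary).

Using the shoelace formula, 2A = |((-4)·3 − 7·6) + (7·1 − 2·3) + (2·6 − (-4)·1)| = 37, so the area is 37/2.
Along each edge there are gcd(|Δx|,|Δy|)+1 lattice points, so counting each shared vertex once the boundary has gcd(11,3) + gcd(5,2) + gcd(6,5) = 1+1+1 = 3.
By Pick's theorem A = I + B/2 − 1, so I = 37/2 − 3/2 + 1 = 18.

18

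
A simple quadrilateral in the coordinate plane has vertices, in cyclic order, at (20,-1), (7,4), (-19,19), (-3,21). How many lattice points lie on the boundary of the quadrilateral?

5

Along each edge there are gcd(|Δx|,|Δy|)+1 lattice points, so counting each shared vertex once the boundary has gcd(13,5) + gcd(26,15) + gcd(16,2) + gcd(23,22) = 1+1+2+1 = 5.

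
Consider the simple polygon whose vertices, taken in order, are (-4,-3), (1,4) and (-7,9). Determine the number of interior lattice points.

By the shoelace formula, twice the signed area is |[(-4)·4 − 1·(-3)] + [1·9 − (-7)·4] + [(-7)·(-3) − (-4)·9]| = 81, so the area is 81/2.
The number of boundary lattice points is Σ gcd(|Δx|,|Δy|) = gcd(5,7) + gcd(8,5) + gcd(3,12) = 1+1+3 = 5.
Pick's theorem gives I = A − B/2 + 1 = 81/2 − 5/2 + 1 = 39.

39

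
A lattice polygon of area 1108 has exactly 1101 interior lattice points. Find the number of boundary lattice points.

16

Pick's theorem gives A = I + B/2 − 1, so B = 2(A − I + 1) = 2(1108 − 1101 + 1) = 16.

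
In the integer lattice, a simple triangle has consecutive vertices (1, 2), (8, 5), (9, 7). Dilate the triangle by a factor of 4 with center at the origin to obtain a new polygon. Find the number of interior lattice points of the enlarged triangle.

By the shoelace formula, twice the signed area is |(1·5 − 8·2) + (8·7 − 9·5) + (9·2 − 1·7)| = 11, so the area is 11/2.
Along each edge there are gcd(|Δx|,|Δy|)+1 lattice points, so counting each shared vertex once the boundary has gcd(7,3) + gcd(1,2) + gcd(8,5) = 1+1+1 = 3.
Scaling by 4 multiplies the area by 4² = 16 (so the new area is 88) and multiplies the boundary lattice-point count by 4, giving 12.
By Pick's theorem, the interior count of the dilated polygon is 88 − 12/2 + 1 = 83.

83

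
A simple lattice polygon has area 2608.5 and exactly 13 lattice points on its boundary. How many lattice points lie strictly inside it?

From Pick's theorem, I = A − B/2 + 1 = 2608.5 − 13/2 + 1 = 2603.

2603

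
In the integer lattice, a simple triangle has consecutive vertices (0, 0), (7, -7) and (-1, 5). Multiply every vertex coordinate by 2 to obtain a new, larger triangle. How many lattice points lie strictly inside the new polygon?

By the shoelace formula, twice the signed area is |[0·(-7) − 7·0] + [7·5 − (-1)·(-7)] + [(-1)·0 − 0·5]| = 28, so the area is 14.
The number of boundary lattice points is Σ gcd(|Δx|,|Δy|) = gcd(7,7) + gcd(8,12) + gcd(1,5) = 7+4+1 = 12.
Scaling by 2 multiplies the area by 2² = 4 (so the new area is 56) and multiplies the boundary lattice-point count by 2, giving 24.
By Pick's theorem, the interior count of the dilated polygon is 56 − 24/2 + 1 = 45.

45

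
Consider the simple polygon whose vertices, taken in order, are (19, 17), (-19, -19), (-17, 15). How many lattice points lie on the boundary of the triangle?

6

Summing gcd(|Δx|,|Δy|) over the edges gives the boundary count: gcd(38,36) + gcd(2,34) + gcd(36,2) = 2+2+2 = 6.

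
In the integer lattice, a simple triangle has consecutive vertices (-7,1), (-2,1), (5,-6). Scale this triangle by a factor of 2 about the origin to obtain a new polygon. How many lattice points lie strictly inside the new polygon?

58

By the shoelace formula, twice the signed area is |((-7)·1 − (-2)·1) + ((-2)·(-6) − 5·1) + (5·1 − (-7)·(-6))| = 35, so the area is 17.5.
Along each edge there are gcd(|Δx|,|Δy|)+1 lattice points, so counting each shared vertex once the boundary has gcd(5,0) + gcd(7,7) + gcd(12,7) = 5+7+1 = 13.
Scaling by 2 multiplies the area by 2² = 4 (so the new area is 70) and multiplies the boundary lattice-point count by 2, giving 26.
By Pick's theorem, the interior count of the dilated polygon is 70 − 26/2 + 1 = 58.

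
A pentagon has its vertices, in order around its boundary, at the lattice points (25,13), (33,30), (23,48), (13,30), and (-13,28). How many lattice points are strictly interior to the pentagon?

580

The shoelace formula gives twice the area as |[25·30 − 33·13] + [33·48 − 23·30] + [23·30 − 13·48] + [13·28 − (-13)·30] + [(-13)·13 − 25·28]| = 1166, so the area is 583.
Summing gcd(|Δx|,|Δy|) over the edges gives the boundary count: gcd(8,17) + gcd(10,18) + gcd(10,18) + gcd(26,2) + gcd(38,15) = 1+2+2+2+1 = 8.
Pick's theorem gives I = A − B/2 + 1 = 583 − 8/2 + 1 = 580.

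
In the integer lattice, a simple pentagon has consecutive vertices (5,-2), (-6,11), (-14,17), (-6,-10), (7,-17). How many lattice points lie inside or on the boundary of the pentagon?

The shoelace formula gives twice the area as |(5·11 − (-6)·(-2)) + ((-6)·17 − (-14)·11) + ((-14)·(-10) − (-6)·17) + ((-6)·(-17) − 7·(-10)) + (7·(-2) − 5·(-17))| = 580, so the area is 290.
The number of boundary lattice points is Σ gcd(|Δx|,|Δy|) = gcd(11,13) + gcd(8,6) + gcd(8,27) + gcd(13,7) + gcd(2,15) = 1+2+1+1+1 = 6.
Pick's theorem gives I = A − B/2 + 1 = 290 − 6/2 + 1 = 288, so the closed region contains I + B = 288 + 6 = 294 lattice points.

294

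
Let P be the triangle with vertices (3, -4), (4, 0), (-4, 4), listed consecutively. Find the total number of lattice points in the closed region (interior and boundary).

22

Using the shoelace formula, 2A = |(3·0 − 4·(-4)) + (4·4 − (-4)·0) + ((-4)·(-4) − 3·4)| = 36, so the area is 18.
The number of boundary lattice points is Σ gcd(|Δx|,|Δy|) = gcd(1,4) + gcd(8,4) + gcd(7,8) = 1+4+1 = 6.
Pick's theorem gives I = A − B/2 + 1 = 18 − 6/2 + 1 = 16, so the closed region contains I + B = 16 + 6 = 22 lattice points.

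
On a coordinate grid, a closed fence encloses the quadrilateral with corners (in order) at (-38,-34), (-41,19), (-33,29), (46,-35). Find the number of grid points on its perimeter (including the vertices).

5

The number of boundary lattice points is Σ gcd(|Δx|,|Δy|) = gcd(3,53) + gcd(8,10) + gcd(79,64) + gcd(84,1) = 1+2+1+1 = 5.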